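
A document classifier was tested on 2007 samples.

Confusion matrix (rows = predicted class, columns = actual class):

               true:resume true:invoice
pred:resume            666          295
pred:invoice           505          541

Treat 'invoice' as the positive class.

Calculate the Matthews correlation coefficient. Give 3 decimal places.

MCC = (TP·TN − FP·FN) / √((TP+FP)(TP+FN)(TN+FP)(TN+FN))
Numerator = 541·666 − 505·295 = 211331
Denominator = √(1046·836·1171·961) = √984052444936 = 991994.1759
MCC = 211331 / 991994.1759 = 0.213

0.213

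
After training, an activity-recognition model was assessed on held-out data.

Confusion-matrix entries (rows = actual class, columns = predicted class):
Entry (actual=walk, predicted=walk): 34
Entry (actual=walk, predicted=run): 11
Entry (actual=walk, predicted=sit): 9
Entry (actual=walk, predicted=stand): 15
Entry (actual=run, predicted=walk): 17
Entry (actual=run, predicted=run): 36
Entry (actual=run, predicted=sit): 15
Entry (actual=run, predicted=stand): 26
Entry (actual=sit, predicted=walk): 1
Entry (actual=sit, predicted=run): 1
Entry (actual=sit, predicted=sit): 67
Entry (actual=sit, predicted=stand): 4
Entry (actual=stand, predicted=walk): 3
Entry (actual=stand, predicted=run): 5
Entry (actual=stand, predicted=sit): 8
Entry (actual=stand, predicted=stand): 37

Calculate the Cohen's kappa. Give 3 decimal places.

0.474

Observed agreement pₒ = trace/N = 174/289 = 0.6021
Expected agreement pₑ = Σ (rowᵢ·colᵢ)/N² = (69·55 + 94·53 + 73·99 + 53·82)/289² = 0.2437
κ = (pₒ − pₑ)/(1 − pₑ) = (0.6021 − 0.2437)/(1 − 0.2437) = 0.474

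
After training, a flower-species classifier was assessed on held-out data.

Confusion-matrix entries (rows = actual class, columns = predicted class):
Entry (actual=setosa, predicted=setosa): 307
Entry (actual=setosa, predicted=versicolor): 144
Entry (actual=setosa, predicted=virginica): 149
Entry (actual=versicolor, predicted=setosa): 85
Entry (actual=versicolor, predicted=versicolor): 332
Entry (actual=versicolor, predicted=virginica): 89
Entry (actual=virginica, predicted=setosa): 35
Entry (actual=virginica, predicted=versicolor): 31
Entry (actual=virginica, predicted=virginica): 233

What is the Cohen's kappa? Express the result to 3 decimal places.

0.433

Observed agreement pₒ = trace/N = 872/1405 = 0.6206
Expected agreement pₑ = Σ (rowᵢ·colᵢ)/N² = (600·427 + 506·507 + 299·471)/1405² = 0.3311
κ = (pₒ − pₑ)/(1 − pₑ) = (0.6206 − 0.3311)/(1 − 0.3311) = 0.433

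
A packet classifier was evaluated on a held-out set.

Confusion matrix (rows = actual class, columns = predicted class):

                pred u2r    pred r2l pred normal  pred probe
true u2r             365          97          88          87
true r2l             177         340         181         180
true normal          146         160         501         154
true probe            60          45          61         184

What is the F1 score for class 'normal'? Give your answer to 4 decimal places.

0.5592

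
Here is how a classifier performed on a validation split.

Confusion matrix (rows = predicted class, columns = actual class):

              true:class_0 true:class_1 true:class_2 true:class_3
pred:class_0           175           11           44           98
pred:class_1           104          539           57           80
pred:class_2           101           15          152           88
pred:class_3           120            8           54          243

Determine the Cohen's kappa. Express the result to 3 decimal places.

Observed agreement pₒ = trace/N = 1109/1889 = 0.5871
Expected agreement pₑ = Σ (rowᵢ·colᵢ)/N² = (500·328 + 573·780 + 307·356 + 509·425)/1889² = 0.2625
κ = (pₒ − pₑ)/(1 − pₑ) = (0.5871 − 0.2625)/(1 − 0.2625) = 0.440

0.440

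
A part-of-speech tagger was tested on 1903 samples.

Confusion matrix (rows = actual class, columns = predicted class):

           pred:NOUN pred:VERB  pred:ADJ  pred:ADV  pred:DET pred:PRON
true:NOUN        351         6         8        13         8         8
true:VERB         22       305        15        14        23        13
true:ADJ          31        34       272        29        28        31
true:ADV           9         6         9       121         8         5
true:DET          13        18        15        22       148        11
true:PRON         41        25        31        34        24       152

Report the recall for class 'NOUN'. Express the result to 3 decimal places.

0.891

Take TP from the diagonal, FP from the rest of the 'NOUN' prediction marginal, FN from the rest of the 'NOUN' actual marginal.
recall = TP/(TP+FN).
NOUN: TP=351, FN=6+8+13+8+8=43 → 351/394 = 0.8909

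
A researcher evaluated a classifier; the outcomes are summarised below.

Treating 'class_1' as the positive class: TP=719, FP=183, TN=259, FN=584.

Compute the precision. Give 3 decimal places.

0.797

Precision = TP/(TP+FP) = 719/(719+183) = 719/902 = 0.797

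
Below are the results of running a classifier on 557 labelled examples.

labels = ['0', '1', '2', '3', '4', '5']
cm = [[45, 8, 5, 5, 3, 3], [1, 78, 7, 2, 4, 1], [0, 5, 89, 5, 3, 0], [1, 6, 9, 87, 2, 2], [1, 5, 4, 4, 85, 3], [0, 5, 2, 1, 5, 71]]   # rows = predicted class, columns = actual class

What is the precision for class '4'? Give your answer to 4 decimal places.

Treat '4' as positive and all other classes as negative.
precision = TP/(TP+FP).
4: TP=85, FP=1+5+4+4+3=17 → 85/102 = 0.83333

0.8333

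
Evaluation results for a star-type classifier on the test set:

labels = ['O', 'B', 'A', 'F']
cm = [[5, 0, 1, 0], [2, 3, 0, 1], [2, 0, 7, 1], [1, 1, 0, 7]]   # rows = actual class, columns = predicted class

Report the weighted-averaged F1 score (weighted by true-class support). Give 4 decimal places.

0.7138

Per-class F1 score (2·TP/(2·TP+FP+FN)):
  O: TP=5, FP=2+2+1=5, FN=0+1+0=1 → 10/16 = 0.62500
  B: TP=3, FP=0+0+1=1, FN=2+0+1=3 → 6/10 = 0.60000
  A: TP=7, FP=1+0+0=1, FN=2+0+1=3 → 14/18 = 0.77778
  F: TP=7, FP=0+1+1=2, FN=1+1+0=2 → 14/18 = 0.77778
Weighted-F1 score = Σ (supportᵢ/N)·F1 scoreᵢ with N=31: (6/31)·0.62500 + (6/31)·0.60000 + (10/31)·0.77778 + (9/31)·0.77778 = 0.7138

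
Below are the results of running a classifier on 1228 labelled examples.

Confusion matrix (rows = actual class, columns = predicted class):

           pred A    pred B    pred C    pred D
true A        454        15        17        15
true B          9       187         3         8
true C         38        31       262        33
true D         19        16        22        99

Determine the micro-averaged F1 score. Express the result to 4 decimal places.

Micro-averaging pools counts across classes: ΣTP=1002, ΣFP=226, ΣFN=226.
Micro-F1 score = 2·TP/(2·TP+FP+FN) on pooled counts = 0.8160 (equals overall accuracy in single-label multiclass).

0.8160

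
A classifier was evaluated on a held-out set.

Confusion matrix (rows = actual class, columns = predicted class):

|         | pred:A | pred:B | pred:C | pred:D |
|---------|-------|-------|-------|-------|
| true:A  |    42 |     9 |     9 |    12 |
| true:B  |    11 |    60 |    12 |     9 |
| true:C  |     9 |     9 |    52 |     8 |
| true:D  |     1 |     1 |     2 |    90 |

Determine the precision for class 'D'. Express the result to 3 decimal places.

One-vs-rest for 'D': TP = diagonal; FP = other classes predicted 'D'; FN = 'D' predicted as other.
precision = TP/(TP+FP).
D: TP=90, FP=12+9+8=29 → 90/119 = 0.7563

0.756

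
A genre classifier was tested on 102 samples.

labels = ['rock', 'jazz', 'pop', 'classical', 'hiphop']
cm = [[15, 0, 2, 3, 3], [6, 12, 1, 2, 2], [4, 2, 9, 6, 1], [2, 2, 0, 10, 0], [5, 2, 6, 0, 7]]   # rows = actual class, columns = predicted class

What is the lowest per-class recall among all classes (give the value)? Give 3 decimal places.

0.350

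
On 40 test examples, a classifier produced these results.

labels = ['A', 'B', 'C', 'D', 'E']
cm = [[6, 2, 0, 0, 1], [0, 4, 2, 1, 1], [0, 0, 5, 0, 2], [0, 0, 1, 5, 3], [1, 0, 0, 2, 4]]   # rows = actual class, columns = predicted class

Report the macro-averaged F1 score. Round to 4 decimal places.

0.6042

Per-class F1 score (2·TP/(2·TP+FP+FN)):
  A: TP=6, FP=0+0+0+1=1, FN=2+0+0+1=3 → 12/16 = 0.75000
  B: TP=4, FP=2+0+0+0=2, FN=0+2+1+1=4 → 8/14 = 0.57143
  C: TP=5, FP=0+2+1+0=3, FN=0+0+0+2=2 → 10/15 = 0.66667
  D: TP=5, FP=0+1+0+2=3, FN=0+0+1+3=4 → 10/17 = 0.58824
  E: TP=4, FP=1+1+2+3=7, FN=1+0+0+2=3 → 8/18 = 0.44444
Macro-F1 score = mean = (0.75000 + 0.57143 + 0.66667 + 0.58824 + 0.44444) / 5 = 0.6042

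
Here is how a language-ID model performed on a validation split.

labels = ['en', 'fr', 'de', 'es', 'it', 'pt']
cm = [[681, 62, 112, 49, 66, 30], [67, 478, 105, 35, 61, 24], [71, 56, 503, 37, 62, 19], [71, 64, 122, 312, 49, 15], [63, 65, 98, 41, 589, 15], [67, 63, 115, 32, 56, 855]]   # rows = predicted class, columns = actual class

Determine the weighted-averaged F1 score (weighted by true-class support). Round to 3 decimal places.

Per-class F1 score (2·TP/(2·TP+FP+FN)):
  en: TP=681, FP=62+112+49+66+30=319, FN=67+71+71+63+67=339 → 1362/2020 = 0.6743
  fr: TP=478, FP=67+105+35+61+24=292, FN=62+56+64+65+63=310 → 956/1558 = 0.6136
  de: TP=503, FP=71+56+37+62+19=245, FN=112+105+122+98+115=552 → 1006/1803 = 0.5580
  es: TP=312, FP=71+64+122+49+15=321, FN=49+35+37+41+32=194 → 624/1139 = 0.5478
  it: TP=589, FP=63+65+98+41+15=282, FN=66+61+62+49+56=294 → 1178/1754 = 0.6716
  pt: TP=855, FP=67+63+115+32+56=333, FN=30+24+19+15+15=103 → 1710/2146 = 0.7968
Weighted-F1 score = Σ (supportᵢ/N)·F1 scoreᵢ with N=5210: (1020/5210)·0.6743 + (788/5210)·0.6136 + (1055/5210)·0.5580 + (506/5210)·0.5478 + (883/5210)·0.6716 + (958/5210)·0.7968 = 0.651

0.651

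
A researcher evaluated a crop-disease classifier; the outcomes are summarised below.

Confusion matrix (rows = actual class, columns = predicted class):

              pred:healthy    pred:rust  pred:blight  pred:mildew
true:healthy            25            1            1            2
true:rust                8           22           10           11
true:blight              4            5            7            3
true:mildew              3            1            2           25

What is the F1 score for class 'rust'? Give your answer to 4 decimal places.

One-vs-rest for 'rust': TP = diagonal; FP = other classes predicted 'rust'; FN = 'rust' predicted as other.
F1 score = 2·TP/(2·TP+FP+FN).
rust: TP=22, FP=1+5+1=7, FN=8+10+11=29 → 44/80 = 0.55000

0.5500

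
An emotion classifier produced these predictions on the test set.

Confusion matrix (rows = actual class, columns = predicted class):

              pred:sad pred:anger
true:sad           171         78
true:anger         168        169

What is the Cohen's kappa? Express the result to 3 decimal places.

0.180

Observed agreement pₒ = trace/N = 340/586 = 0.5802
Expected agreement pₑ = Σ (rowᵢ·colᵢ)/N² = (249·339 + 337·247)/586² = 0.4882
κ = (pₒ − pₑ)/(1 − pₑ) = (0.5802 − 0.4882)/(1 − 0.4882) = 0.180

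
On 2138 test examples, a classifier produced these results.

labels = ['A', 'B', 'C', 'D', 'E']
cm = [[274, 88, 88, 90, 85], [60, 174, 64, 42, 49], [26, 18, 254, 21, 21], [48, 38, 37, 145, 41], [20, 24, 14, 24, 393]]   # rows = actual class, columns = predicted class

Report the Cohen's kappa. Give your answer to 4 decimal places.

0.4719

Observed agreement pₒ = trace/N = 1240/2138 = 0.57998
Expected agreement pₑ = Σ (rowᵢ·colᵢ)/N² = (625·428 + 389·342 + 340·457 + 309·322 + 475·589)/2138² = 0.20459
κ = (pₒ − pₑ)/(1 − pₑ) = (0.57998 − 0.20459)/(1 − 0.20459) = 0.4719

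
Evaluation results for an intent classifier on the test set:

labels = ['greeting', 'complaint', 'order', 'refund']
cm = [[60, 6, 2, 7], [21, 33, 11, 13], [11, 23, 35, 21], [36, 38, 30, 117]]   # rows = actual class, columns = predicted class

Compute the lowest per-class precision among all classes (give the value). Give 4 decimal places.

0.3300

Per-class precision (TP/(TP+FP)):
  greeting: TP=60, FP=21+11+36=68 → 60/128 = 0.46875
  complaint: TP=33, FP=6+23+38=67 → 33/100 = 0.33000
  order: TP=35, FP=2+11+30=43 → 35/78 = 0.44872
  refund: TP=117, FP=7+13+21=41 → 117/158 = 0.74051
Lowest is class 'complaint' with precision = 0.3300.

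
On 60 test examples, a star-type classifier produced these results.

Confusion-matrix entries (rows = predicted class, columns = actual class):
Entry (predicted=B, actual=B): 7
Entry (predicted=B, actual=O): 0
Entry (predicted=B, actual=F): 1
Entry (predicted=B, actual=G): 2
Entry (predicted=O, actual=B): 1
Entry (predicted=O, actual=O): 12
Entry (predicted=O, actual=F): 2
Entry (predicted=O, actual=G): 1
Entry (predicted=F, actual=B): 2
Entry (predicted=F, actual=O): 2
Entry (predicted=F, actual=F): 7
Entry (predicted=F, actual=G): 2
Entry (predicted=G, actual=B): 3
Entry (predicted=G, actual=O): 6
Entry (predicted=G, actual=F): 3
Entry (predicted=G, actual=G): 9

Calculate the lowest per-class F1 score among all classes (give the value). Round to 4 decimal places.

0.5143

Per-class F1 score (2·TP/(2·TP+FP+FN)):
  B: TP=7, FP=0+1+2=3, FN=1+2+3=6 → 14/23 = 0.60870
  O: TP=12, FP=1+2+1=4, FN=0+2+6=8 → 24/36 = 0.66667
  F: TP=7, FP=2+2+2=6, FN=1+2+3=6 → 14/26 = 0.53846
  G: TP=9, FP=3+6+3=12, FN=2+1+2=5 → 18/35 = 0.51429
Lowest is class 'G' with F1 score = 0.5143.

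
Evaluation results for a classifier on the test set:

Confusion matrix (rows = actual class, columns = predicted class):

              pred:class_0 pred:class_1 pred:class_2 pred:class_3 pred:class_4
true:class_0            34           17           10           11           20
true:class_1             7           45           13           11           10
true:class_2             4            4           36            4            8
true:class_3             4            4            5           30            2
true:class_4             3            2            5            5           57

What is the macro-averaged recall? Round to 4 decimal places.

Per-class recall (TP/(TP+FN)):
  class_0: TP=34, FN=17+10+11+20=58 → 34/92 = 0.36957
  class_1: TP=45, FN=7+13+11+10=41 → 45/86 = 0.52326
  class_2: TP=36, FN=4+4+4+8=20 → 36/56 = 0.64286
  class_3: TP=30, FN=4+4+5+2=15 → 30/45 = 0.66667
  class_4: TP=57, FN=3+2+5+5=15 → 57/72 = 0.79167
Macro-recall = mean = (0.36957 + 0.52326 + 0.64286 + 0.66667 + 0.79167) / 5 = 0.5988

0.5988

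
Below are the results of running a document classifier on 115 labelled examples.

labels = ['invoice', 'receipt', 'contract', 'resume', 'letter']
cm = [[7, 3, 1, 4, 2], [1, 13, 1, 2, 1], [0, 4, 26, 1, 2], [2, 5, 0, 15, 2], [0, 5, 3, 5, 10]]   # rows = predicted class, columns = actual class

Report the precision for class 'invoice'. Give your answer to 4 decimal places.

Treat 'invoice' as positive and all other classes as negative.
precision = TP/(TP+FP).
invoice: TP=7, FP=3+1+4+2=10 → 7/17 = 0.41176

0.4118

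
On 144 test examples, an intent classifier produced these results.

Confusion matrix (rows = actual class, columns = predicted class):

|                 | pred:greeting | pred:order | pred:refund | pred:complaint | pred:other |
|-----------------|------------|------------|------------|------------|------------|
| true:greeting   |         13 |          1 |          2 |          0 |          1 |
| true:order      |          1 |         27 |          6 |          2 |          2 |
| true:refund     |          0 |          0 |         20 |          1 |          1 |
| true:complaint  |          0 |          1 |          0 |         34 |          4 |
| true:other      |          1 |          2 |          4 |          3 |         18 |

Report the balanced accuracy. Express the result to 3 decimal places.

0.780

Balanced accuracy = mean of per-class recall.
  greeting: recall = 13/17 = 0.7647
  order: recall = 27/38 = 0.7105
  refund: recall = 20/22 = 0.9091
  complaint: recall = 34/39 = 0.8718
  other: recall = 18/28 = 0.6429
Mean = (0.7647 + 0.7105 + 0.9091 + 0.8718 + 0.6429) / 5 = 0.780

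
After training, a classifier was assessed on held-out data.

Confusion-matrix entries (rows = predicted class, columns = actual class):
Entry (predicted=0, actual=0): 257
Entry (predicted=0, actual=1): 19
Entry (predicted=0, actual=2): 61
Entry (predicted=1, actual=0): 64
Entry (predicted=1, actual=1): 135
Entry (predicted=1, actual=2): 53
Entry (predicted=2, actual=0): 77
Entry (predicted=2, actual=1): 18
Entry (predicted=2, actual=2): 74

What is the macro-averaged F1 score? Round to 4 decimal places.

0.5836

Per-class F1 score (2·TP/(2·TP+FP+FN)):
  0: TP=257, FP=19+61=80, FN=64+77=141 → 514/735 = 0.69932
  1: TP=135, FP=64+53=117, FN=19+18=37 → 270/424 = 0.63679
  2: TP=74, FP=77+18=95, FN=61+53=114 → 148/357 = 0.41457
Macro-F1 score = mean = (0.69932 + 0.63679 + 0.41457) / 3 = 0.5836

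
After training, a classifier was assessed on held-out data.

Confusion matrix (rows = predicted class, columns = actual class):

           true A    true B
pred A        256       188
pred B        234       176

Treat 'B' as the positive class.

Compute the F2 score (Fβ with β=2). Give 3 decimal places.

Fβ = (1+β²)·TP / ((1+β²)·TP + β²·FN + FP), with β²=4
= 5·176 / (5·176 + 4·188 + 234) = 0.472

0.472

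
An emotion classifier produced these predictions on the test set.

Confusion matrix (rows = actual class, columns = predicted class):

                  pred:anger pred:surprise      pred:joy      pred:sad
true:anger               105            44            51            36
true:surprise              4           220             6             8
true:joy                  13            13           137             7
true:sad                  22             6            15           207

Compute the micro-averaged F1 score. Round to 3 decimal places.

Micro-averaging pools counts across classes: ΣTP=669, ΣFP=225, ΣFN=225.
Micro-F1 score = 2·TP/(2·TP+FP+FN) on pooled counts = 0.748 (equals overall accuracy in single-label multiclass).

0.748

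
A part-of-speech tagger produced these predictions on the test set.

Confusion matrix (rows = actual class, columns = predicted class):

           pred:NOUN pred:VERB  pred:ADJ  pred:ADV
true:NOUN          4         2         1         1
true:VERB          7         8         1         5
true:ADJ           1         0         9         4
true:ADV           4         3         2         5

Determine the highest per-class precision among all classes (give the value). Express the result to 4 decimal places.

0.6923

Per-class precision (TP/(TP+FP)):
  NOUN: TP=4, FP=7+1+4=12 → 4/16 = 0.25000
  VERB: TP=8, FP=2+0+3=5 → 8/13 = 0.61538
  ADJ: TP=9, FP=1+1+2=4 → 9/13 = 0.69231
  ADV: TP=5, FP=1+5+4=10 → 5/15 = 0.33333
Highest is class 'ADJ' with precision = 0.6923.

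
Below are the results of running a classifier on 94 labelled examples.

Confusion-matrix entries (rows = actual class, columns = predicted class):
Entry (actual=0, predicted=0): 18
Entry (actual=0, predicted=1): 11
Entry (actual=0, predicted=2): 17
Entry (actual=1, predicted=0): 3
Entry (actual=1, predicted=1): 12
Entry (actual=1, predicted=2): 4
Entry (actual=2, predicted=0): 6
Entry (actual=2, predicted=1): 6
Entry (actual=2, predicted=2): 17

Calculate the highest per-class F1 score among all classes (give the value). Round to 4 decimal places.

0.5075

Per-class F1 score (2·TP/(2·TP+FP+FN)):
  0: TP=18, FP=3+6=9, FN=11+17=28 → 36/73 = 0.49315
  1: TP=12, FP=11+6=17, FN=3+4=7 → 24/48 = 0.50000
  2: TP=17, FP=17+4=21, FN=6+6=12 → 34/67 = 0.50746
Highest is class '2' with F1 score = 0.5075.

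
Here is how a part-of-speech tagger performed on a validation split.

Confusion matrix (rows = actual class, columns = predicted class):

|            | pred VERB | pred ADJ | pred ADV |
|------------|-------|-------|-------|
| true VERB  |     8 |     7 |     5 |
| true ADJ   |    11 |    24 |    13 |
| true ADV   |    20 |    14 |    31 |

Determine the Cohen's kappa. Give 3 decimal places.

Observed agreement pₒ = trace/N = 63/133 = 0.4737
Expected agreement pₑ = Σ (rowᵢ·colᵢ)/N² = (20·39 + 48·45 + 65·49)/133² = 0.3463
κ = (pₒ − pₑ)/(1 − pₑ) = (0.4737 − 0.3463)/(1 − 0.3463) = 0.195

0.195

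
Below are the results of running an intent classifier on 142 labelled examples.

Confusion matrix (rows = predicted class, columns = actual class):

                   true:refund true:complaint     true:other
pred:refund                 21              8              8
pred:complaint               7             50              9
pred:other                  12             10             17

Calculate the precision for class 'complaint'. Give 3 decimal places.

Take TP from the diagonal, FP from the rest of the 'complaint' prediction marginal, FN from the rest of the 'complaint' actual marginal.
precision = TP/(TP+FP).
complaint: TP=50, FP=7+9=16 → 50/66 = 0.7576

0.758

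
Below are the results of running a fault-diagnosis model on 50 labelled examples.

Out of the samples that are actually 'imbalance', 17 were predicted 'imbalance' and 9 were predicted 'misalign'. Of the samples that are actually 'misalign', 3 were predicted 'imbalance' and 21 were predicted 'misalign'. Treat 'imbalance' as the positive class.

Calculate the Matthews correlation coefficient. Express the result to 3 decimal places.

MCC = (TP·TN − FP·FN) / √((TP+FP)(TP+FN)(TN+FP)(TN+FN))
Numerator = 17·21 − 3·9 = 330
Denominator = √(20·26·24·30) = √374400 = 611.8823
MCC = 330 / 611.8823 = 0.539

0.539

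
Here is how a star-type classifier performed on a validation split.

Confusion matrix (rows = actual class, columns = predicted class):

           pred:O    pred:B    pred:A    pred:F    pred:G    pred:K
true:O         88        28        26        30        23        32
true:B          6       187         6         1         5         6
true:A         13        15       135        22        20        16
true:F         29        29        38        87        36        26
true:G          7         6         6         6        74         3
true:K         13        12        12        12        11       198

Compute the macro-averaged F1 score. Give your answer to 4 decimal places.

0.5911

Per-class F1 score (2·TP/(2·TP+FP+FN)):
  O: TP=88, FP=6+13+29+7+13=68, FN=28+26+30+23+32=139 → 176/383 = 0.45953
  B: TP=187, FP=28+15+29+6+12=90, FN=6+6+1+5+6=24 → 374/488 = 0.76639
  A: TP=135, FP=26+6+38+6+12=88, FN=13+15+22+20+16=86 → 270/444 = 0.60811
  F: TP=87, FP=30+1+22+6+12=71, FN=29+29+38+36+26=158 → 174/403 = 0.43176
  G: TP=74, FP=23+5+20+36+11=95, FN=7+6+6+6+3=28 → 148/271 = 0.54613
  K: TP=198, FP=32+6+16+26+3=83, FN=13+12+12+12+11=60 → 396/539 = 0.73469
Macro-F1 score = mean = (0.45953 + 0.76639 + 0.60811 + 0.43176 + 0.54613 + 0.73469) / 6 = 0.5911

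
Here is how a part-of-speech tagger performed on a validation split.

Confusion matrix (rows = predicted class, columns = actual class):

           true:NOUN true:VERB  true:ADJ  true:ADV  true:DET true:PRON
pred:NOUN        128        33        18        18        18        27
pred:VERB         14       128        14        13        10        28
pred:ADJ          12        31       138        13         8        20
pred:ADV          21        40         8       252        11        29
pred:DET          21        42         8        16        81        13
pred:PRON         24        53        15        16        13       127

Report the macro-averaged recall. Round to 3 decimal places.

Per-class recall (TP/(TP+FN)):
  NOUN: TP=128, FN=14+12+21+21+24=92 → 128/220 = 0.5818
  VERB: TP=128, FN=33+31+40+42+53=199 → 128/327 = 0.3914
  ADJ: TP=138, FN=18+14+8+8+15=63 → 138/201 = 0.6866
  ADV: TP=252, FN=18+13+13+16+16=76 → 252/328 = 0.7683
  DET: TP=81, FN=18+10+8+11+13=60 → 81/141 = 0.5745
  PRON: TP=127, FN=27+28+20+29+13=117 → 127/244 = 0.5205
Macro-recall = mean = (0.5818 + 0.3914 + 0.6866 + 0.7683 + 0.5745 + 0.5205) / 6 = 0.587

0.587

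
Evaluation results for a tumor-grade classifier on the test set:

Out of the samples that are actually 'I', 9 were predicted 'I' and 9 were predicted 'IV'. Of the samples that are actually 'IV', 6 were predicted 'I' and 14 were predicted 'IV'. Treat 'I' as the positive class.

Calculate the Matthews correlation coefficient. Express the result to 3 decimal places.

0.204

MCC = (TP·TN − FP·FN) / √((TP+FP)(TP+FN)(TN+FP)(TN+FN))
Numerator = 9·14 − 6·9 = 72
Denominator = √(15·18·20·23) = √124200 = 352.4202
MCC = 72 / 352.4202 = 0.204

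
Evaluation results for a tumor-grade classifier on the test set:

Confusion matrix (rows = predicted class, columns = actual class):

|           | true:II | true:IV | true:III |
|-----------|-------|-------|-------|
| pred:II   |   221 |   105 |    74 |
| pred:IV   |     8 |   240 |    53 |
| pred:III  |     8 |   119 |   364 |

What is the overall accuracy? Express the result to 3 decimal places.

Accuracy = trace / total = (221+240+364=825) / 1192 = 825/1192 = 0.692

0.692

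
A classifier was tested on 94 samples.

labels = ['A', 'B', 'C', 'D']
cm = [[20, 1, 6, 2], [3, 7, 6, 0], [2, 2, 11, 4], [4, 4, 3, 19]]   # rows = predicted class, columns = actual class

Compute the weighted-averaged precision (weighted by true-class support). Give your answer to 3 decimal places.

Per-class precision (TP/(TP+FP)):
  A: TP=20, FP=1+6+2=9 → 20/29 = 0.6897
  B: TP=7, FP=3+6+0=9 → 7/16 = 0.4375
  C: TP=11, FP=2+2+4=8 → 11/19 = 0.5789
  D: TP=19, FP=4+4+3=11 → 19/30 = 0.6333
Weighted-precision = Σ (supportᵢ/N)·precisionᵢ with N=94: (29/94)·0.6897 + (14/94)·0.4375 + (26/94)·0.5789 + (25/94)·0.6333 = 0.606

0.606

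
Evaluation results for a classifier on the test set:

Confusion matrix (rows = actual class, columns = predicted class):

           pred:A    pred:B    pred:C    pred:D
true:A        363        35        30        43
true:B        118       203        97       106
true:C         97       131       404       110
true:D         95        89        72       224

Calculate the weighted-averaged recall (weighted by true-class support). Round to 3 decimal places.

Per-class recall (TP/(TP+FN)):
  A: TP=363, FN=35+30+43=108 → 363/471 = 0.7707
  B: TP=203, FN=118+97+106=321 → 203/524 = 0.3874
  C: TP=404, FN=97+131+110=338 → 404/742 = 0.5445
  D: TP=224, FN=95+89+72=256 → 224/480 = 0.4667
Weighted-recall = Σ (supportᵢ/N)·recallᵢ with N=2217: (471/2217)·0.7707 + (524/2217)·0.3874 + (742/2217)·0.5445 + (480/2217)·0.4667 = 0.539

0.539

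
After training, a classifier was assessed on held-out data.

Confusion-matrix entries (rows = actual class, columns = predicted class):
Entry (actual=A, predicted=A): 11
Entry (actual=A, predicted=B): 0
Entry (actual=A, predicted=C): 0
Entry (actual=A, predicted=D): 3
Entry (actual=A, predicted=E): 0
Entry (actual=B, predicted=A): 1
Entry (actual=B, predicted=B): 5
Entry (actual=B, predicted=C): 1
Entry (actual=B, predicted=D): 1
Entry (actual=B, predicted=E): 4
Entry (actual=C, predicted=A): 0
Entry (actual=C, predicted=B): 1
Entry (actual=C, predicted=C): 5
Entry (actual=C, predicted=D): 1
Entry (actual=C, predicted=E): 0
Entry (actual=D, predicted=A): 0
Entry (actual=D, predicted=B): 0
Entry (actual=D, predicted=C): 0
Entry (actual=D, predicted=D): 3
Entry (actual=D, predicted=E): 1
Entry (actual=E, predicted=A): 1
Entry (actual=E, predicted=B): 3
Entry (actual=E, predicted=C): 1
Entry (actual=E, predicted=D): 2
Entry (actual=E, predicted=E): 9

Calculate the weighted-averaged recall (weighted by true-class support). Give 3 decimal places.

0.623

Per-class recall (TP/(TP+FN)):
  A: TP=11, FN=0+0+3+0=3 → 11/14 = 0.7857
  B: TP=5, FN=1+1+1+4=7 → 5/12 = 0.4167
  C: TP=5, FN=0+1+1+0=2 → 5/7 = 0.7143
  D: TP=3, FN=0+0+0+1=1 → 3/4 = 0.7500
  E: TP=9, FN=1+3+1+2=7 → 9/16 = 0.5625
Weighted-recall = Σ (supportᵢ/N)·recallᵢ with N=53: (14/53)·0.7857 + (12/53)·0.4167 + (7/53)·0.7143 + (4/53)·0.7500 + (16/53)·0.5625 = 0.623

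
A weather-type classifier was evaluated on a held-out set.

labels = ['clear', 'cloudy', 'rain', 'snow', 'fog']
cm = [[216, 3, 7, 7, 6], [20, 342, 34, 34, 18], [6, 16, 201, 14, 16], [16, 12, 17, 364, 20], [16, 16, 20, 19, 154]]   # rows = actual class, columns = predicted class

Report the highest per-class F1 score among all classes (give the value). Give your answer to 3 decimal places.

0.842

Per-class F1 score (2·TP/(2·TP+FP+FN)):
  clear: TP=216, FP=20+6+16+16=58, FN=3+7+7+6=23 → 432/513 = 0.8421
  cloudy: TP=342, FP=3+16+12+16=47, FN=20+34+34+18=106 → 684/837 = 0.8172
  rain: TP=201, FP=7+34+17+20=78, FN=6+16+14+16=52 → 402/532 = 0.7556
  snow: TP=364, FP=7+34+14+19=74, FN=16+12+17+20=65 → 728/867 = 0.8397
  fog: TP=154, FP=6+18+16+20=60, FN=16+16+20+19=71 → 308/439 = 0.7016
Highest is class 'clear' with F1 score = 0.842.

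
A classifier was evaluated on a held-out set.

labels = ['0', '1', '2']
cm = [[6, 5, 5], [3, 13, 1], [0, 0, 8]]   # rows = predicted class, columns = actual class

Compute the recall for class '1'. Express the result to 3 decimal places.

0.722

recall = TP/(TP+FN).
1: TP=13, FN=5+0=5 → 13/18 = 0.7222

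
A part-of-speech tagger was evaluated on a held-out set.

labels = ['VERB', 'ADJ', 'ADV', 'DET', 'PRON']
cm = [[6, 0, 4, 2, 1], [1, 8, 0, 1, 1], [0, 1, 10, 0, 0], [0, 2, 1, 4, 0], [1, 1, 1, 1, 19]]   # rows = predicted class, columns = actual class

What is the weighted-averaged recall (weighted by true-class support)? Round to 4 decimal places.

0.7231

Per-class recall (TP/(TP+FN)):
  VERB: TP=6, FN=1+0+0+1=2 → 6/8 = 0.75000
  ADJ: TP=8, FN=0+1+2+1=4 → 8/12 = 0.66667
  ADV: TP=10, FN=4+0+1+1=6 → 10/16 = 0.62500
  DET: TP=4, FN=2+1+0+1=4 → 4/8 = 0.50000
  PRON: TP=19, FN=1+1+0+0=2 → 19/21 = 0.90476
Weighted-recall = Σ (supportᵢ/N)·recallᵢ with N=65: (8/65)·0.75000 + (12/65)·0.66667 + (16/65)·0.62500 + (8/65)·0.50000 + (21/65)·0.90476 = 0.7231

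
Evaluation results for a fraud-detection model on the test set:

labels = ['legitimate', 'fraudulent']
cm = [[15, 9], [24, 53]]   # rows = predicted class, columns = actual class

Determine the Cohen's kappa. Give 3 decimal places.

0.258

Observed agreement pₒ = trace/N = 68/101 = 0.6733
Expected agreement pₑ = Σ (rowᵢ·colᵢ)/N² = (39·24 + 62·77)/101² = 0.5597
κ = (pₒ − pₑ)/(1 − pₑ) = (0.6733 − 0.5597)/(1 − 0.5597) = 0.258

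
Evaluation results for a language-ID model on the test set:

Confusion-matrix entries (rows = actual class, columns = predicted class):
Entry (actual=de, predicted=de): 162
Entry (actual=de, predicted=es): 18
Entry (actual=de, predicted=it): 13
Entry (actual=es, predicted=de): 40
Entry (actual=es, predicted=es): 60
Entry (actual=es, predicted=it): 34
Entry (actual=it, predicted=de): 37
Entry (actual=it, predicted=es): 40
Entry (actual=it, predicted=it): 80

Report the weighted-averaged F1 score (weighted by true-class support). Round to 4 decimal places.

Per-class F1 score (2·TP/(2·TP+FP+FN)):
  de: TP=162, FP=40+37=77, FN=18+13=31 → 324/432 = 0.75000
  es: TP=60, FP=18+40=58, FN=40+34=74 → 120/252 = 0.47619
  it: TP=80, FP=13+34=47, FN=37+40=77 → 160/284 = 0.56338
Weighted-F1 score = Σ (supportᵢ/N)·F1 scoreᵢ with N=484: (193/484)·0.75000 + (134/484)·0.47619 + (157/484)·0.56338 = 0.6137

0.6137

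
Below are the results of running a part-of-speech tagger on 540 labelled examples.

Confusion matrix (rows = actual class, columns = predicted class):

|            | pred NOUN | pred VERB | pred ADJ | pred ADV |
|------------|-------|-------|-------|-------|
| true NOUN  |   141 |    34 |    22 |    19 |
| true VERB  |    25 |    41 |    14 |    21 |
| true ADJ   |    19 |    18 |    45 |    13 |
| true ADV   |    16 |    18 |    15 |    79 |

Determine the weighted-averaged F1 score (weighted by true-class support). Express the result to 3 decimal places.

0.570

Per-class F1 score (2·TP/(2·TP+FP+FN)):
  NOUN: TP=141, FP=25+19+16=60, FN=34+22+19=75 → 282/417 = 0.6763
  VERB: TP=41, FP=34+18+18=70, FN=25+14+21=60 → 82/212 = 0.3868
  ADJ: TP=45, FP=22+14+15=51, FN=19+18+13=50 → 90/191 = 0.4712
  ADV: TP=79, FP=19+21+13=53, FN=16+18+15=49 → 158/260 = 0.6077
Weighted-F1 score = Σ (supportᵢ/N)·F1 scoreᵢ with N=540: (216/540)·0.6763 + (101/540)·0.3868 + (95/540)·0.4712 + (128/540)·0.6077 = 0.570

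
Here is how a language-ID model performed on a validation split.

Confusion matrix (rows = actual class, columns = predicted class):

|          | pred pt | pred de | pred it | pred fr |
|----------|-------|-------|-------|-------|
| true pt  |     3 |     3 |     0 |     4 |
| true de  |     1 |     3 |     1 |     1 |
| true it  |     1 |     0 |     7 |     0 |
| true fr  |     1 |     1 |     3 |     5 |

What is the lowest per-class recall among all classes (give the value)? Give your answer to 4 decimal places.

Per-class recall (TP/(TP+FN)):
  pt: TP=3, FN=3+0+4=7 → 3/10 = 0.30000
  de: TP=3, FN=1+1+1=3 → 3/6 = 0.50000
  it: TP=7, FN=1+0+0=1 → 7/8 = 0.87500
  fr: TP=5, FN=1+1+3=5 → 5/10 = 0.50000
Lowest is class 'pt' with recall = 0.3000.

0.3000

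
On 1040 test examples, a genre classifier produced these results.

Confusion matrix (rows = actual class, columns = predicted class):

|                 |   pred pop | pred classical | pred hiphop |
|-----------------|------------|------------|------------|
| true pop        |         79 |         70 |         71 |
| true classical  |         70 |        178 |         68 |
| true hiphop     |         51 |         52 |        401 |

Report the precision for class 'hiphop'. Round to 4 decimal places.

0.7426

One-vs-rest for 'hiphop': TP = diagonal; FP = other classes predicted 'hiphop'; FN = 'hiphop' predicted as other.
precision = TP/(TP+FP).
hiphop: TP=401, FP=71+68=139 → 401/540 = 0.74259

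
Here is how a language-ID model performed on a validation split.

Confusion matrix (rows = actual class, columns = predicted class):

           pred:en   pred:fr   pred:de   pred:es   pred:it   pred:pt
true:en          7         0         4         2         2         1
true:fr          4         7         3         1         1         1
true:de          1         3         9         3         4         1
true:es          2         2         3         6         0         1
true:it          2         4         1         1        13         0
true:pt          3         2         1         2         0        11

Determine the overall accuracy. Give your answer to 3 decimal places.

0.491

Accuracy = trace / total = (7+7+9+6+13+11=53) / 108 = 53/108 = 0.491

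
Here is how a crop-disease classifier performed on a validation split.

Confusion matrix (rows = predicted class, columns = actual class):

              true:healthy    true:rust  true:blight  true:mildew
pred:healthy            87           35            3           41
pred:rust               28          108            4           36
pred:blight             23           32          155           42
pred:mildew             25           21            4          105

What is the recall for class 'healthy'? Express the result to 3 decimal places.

0.534

recall = TP/(TP+FN).
healthy: TP=87, FN=28+23+25=76 → 87/163 = 0.5337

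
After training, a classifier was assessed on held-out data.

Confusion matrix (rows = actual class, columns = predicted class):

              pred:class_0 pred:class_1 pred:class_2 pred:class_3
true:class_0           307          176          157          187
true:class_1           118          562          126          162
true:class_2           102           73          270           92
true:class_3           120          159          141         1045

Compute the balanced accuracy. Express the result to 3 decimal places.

0.542

Balanced accuracy = mean of per-class recall.
  class_0: recall = 307/827 = 0.3712
  class_1: recall = 562/968 = 0.5806
  class_2: recall = 270/537 = 0.5028
  class_3: recall = 1045/1465 = 0.7133
Mean = (0.3712 + 0.5806 + 0.5028 + 0.7133) / 4 = 0.542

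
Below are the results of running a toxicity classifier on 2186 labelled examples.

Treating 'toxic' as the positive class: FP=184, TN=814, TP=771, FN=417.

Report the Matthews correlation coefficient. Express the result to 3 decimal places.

MCC = (TP·TN − FP·FN) / √((TP+FP)(TP+FN)(TN+FP)(TN+FN))
Numerator = 771·814 − 184·417 = 550866
Denominator = √(955·1188·998·1231) = √1393825502520 = 1180603.8720
MCC = 550866 / 1180603.8720 = 0.467

0.467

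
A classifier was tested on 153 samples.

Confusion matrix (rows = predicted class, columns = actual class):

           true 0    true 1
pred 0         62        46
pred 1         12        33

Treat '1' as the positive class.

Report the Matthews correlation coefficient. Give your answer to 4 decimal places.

MCC = (TP·TN − FP·FN) / √((TP+FP)(TP+FN)(TN+FP)(TN+FN))
Numerator = 33·62 − 12·46 = 1494
Denominator = √(45·79·74·108) = √28411560 = 5330.2495
MCC = 1494 / 5330.2495 = 0.2803

0.2803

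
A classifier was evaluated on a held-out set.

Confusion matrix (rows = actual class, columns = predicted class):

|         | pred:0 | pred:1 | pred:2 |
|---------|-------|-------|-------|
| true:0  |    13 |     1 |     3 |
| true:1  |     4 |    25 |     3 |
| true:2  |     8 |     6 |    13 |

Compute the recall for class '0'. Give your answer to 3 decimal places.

0.765

recall = TP/(TP+FN).
0: TP=13, FN=1+3=4 → 13/17 = 0.7647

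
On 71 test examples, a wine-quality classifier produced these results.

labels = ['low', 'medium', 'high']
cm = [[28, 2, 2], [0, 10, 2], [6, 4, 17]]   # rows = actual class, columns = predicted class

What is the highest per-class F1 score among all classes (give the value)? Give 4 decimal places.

0.8485

Per-class F1 score (2·TP/(2·TP+FP+FN)):
  low: TP=28, FP=0+6=6, FN=2+2=4 → 56/66 = 0.84848
  medium: TP=10, FP=2+4=6, FN=0+2=2 → 20/28 = 0.71429
  high: TP=17, FP=2+2=4, FN=6+4=10 → 34/48 = 0.70833
Highest is class 'low' with F1 score = 0.8485.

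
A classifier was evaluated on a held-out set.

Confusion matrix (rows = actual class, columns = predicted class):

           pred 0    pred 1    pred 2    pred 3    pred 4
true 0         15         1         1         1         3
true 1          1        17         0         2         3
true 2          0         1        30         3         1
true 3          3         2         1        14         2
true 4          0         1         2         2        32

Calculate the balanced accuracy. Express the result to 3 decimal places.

0.762

Balanced accuracy = mean of per-class recall.
  0: recall = 15/21 = 0.7143
  1: recall = 17/23 = 0.7391
  2: recall = 30/35 = 0.8571
  3: recall = 14/22 = 0.6364
  4: recall = 32/37 = 0.8649
Mean = (0.7143 + 0.7391 + 0.8571 + 0.6364 + 0.8649) / 5 = 0.762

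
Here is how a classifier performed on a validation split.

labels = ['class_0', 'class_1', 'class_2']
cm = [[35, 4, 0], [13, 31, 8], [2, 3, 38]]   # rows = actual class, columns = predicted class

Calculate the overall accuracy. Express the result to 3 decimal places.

0.776

Accuracy = trace / total = (35+31+38=104) / 134 = 104/134 = 0.776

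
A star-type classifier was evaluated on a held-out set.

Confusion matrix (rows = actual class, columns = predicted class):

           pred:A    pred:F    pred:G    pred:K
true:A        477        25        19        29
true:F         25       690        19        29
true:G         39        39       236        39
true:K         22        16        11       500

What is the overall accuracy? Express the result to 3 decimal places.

Accuracy = trace / total = (477+690+236+500=1903) / 2215 = 1903/2215 = 0.859

0.859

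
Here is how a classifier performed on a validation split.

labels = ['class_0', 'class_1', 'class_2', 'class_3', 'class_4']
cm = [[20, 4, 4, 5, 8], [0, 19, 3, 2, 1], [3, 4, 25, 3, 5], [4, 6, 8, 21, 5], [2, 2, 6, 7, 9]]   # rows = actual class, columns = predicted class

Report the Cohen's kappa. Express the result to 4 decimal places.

Observed agreement pₒ = trace/N = 94/176 = 0.53409
Expected agreement pₑ = Σ (rowᵢ·colᵢ)/N² = (41·29 + 25·35 + 40·46 + 44·38 + 26·28)/176² = 0.20351
κ = (pₒ − pₑ)/(1 − pₑ) = (0.53409 − 0.20351)/(1 − 0.20351) = 0.4150

0.4150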